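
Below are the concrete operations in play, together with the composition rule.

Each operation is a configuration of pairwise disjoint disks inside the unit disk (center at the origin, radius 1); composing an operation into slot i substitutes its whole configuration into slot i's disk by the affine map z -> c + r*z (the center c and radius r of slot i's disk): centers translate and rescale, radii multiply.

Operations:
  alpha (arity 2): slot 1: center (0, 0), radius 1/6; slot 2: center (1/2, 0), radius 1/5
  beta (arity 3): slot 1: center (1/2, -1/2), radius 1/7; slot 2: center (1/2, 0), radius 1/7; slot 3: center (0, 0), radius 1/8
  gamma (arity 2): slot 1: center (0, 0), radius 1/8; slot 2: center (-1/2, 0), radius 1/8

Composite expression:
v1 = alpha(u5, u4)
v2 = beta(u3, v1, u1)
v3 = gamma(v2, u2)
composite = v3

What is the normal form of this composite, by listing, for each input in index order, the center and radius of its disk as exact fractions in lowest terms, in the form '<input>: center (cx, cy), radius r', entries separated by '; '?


u1: center (0, 0), radius 1/64; u2: center (-1/2, 0), radius 1/8; u3: center (1/16, -1/16), radius 1/56; u4: center (1/14, 0), radius 1/280; u5: center (1/16, 0), radius 1/336

Follow each u-input down from gamma: c' goes to c + r*c', radius to r*r'.
tracing u3 down its 2-map path: center (1/16, -1/16), radius 1/56
tracing u5 down its 3-map path: center (1/16, 0), radius 1/336
tracing u4 down its 3-map path: center (1/14, 0), radius 1/280
tracing u1 down its 2-map path: center (0, 0), radius 1/64
tracing u2 down its 1-map path: center (-1/2, 0), radius 1/8


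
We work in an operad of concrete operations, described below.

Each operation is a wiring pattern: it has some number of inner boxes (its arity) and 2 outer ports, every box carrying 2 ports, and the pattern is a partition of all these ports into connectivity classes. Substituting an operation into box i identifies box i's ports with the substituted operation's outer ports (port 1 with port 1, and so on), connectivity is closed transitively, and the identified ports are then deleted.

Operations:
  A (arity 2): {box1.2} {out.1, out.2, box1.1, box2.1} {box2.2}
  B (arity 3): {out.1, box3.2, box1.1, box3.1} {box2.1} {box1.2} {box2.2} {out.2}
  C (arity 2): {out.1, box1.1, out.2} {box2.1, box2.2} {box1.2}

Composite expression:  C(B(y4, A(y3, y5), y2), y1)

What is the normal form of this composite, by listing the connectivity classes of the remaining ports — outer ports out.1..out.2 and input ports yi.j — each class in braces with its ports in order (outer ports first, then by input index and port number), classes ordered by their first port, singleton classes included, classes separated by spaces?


{out.1, out.2, y2.1, y2.2, y4.1} {y1.1, y1.2} {y3.1, y5.1} {y3.2} {y4.2} {y5.2}

Reachability decides: close wires over C-identified ports.
A over (y3, y5) gives {out.1, out.2, y3.1, y5.1} {y3.2} {y5.2}, out.j being that stage's outer ports
B over (y4, y3, y5, y2) gives {out.1, y2.1, y2.2, y4.1} {out.2} {y3.1, y5.1} {y3.2} {y4.2} {y5.2}, out.j being that stage's outer ports
C over (y4, y3, y5, y2, y1) gives {out.1, out.2, y2.1, y2.2, y4.1} {y1.1, y1.2} {y3.1, y5.1} {y3.2} {y4.2} {y5.2}, out.j being that stage's outer ports


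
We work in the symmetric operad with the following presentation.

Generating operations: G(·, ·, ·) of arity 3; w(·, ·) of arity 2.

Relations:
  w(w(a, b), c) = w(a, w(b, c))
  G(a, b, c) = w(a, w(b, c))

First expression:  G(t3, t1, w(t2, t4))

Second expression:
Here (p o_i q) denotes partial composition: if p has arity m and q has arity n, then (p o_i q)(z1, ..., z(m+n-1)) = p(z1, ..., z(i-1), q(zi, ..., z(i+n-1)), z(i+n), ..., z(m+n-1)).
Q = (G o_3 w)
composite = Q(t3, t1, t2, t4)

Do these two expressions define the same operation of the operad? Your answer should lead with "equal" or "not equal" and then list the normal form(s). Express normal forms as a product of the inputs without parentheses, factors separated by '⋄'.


Normal form of the first expression: t3 ⋄ t1 ⋄ t2 ⋄ t4
Normal form of the second expression: t3 ⋄ t1 ⋄ t2 ⋄ t4
Identical normal forms: equal.

equal: each reduces to t3 ⋄ t1 ⋄ t2 ⋄ t4


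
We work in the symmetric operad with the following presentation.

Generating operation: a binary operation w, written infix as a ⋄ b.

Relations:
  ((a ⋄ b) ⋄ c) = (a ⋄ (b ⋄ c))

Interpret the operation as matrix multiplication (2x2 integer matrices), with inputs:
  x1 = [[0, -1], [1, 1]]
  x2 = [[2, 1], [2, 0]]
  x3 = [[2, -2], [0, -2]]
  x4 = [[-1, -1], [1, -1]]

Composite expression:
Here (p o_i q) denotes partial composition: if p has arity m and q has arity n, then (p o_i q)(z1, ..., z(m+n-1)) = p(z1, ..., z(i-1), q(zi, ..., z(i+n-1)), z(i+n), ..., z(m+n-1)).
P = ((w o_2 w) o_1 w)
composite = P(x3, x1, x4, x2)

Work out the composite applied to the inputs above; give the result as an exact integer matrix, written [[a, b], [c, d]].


[[8, -2], [8, 0]]

(x3 ⋄ x1) = [[-2, -4], [-2, -2]]
(x4 ⋄ x2) = [[-4, -1], [0, 1]]
((x3 ⋄ x1) ⋄ (x4 ⋄ x2)) = [[8, -2], [8, 0]]


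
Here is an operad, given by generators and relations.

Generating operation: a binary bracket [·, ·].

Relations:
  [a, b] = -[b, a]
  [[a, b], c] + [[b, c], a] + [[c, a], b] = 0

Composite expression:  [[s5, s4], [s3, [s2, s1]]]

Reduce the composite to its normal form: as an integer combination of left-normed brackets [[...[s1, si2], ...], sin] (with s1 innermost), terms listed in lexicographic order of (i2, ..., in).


[[[[s1, s2], s3], s4], s5] - [[[[s1, s2], s3], s5], s4]


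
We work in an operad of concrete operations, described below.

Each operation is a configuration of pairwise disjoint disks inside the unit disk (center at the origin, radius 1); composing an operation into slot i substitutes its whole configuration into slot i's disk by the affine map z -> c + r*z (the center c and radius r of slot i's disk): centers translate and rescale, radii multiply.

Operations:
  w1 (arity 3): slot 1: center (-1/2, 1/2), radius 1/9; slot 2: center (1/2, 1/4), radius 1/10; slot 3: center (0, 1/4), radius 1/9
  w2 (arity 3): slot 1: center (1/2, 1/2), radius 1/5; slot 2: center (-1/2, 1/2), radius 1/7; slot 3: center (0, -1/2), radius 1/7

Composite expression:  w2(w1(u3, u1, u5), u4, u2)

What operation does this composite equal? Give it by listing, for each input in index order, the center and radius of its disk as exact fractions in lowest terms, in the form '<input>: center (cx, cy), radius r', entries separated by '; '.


u1: center (3/5, 11/20), radius 1/50; u2: center (0, -1/2), radius 1/7; u3: center (2/5, 3/5), radius 1/45; u4: center (-1/2, 1/2), radius 1/7; u5: center (1/2, 11/20), radius 1/45

Below w2, radii multiply path by path; the u-disk centers shift.
u3 passes through 2 substitutions, ending at center (2/5, 3/5), radius 1/45
u1 passes through 2 substitutions, ending at center (3/5, 11/20), radius 1/50
u5 passes through 2 substitutions, ending at center (1/2, 11/20), radius 1/45
u4 passes through 1 substitution, ending at center (-1/2, 1/2), radius 1/7
u2 passes through 1 substitution, ending at center (0, -1/2), radius 1/7


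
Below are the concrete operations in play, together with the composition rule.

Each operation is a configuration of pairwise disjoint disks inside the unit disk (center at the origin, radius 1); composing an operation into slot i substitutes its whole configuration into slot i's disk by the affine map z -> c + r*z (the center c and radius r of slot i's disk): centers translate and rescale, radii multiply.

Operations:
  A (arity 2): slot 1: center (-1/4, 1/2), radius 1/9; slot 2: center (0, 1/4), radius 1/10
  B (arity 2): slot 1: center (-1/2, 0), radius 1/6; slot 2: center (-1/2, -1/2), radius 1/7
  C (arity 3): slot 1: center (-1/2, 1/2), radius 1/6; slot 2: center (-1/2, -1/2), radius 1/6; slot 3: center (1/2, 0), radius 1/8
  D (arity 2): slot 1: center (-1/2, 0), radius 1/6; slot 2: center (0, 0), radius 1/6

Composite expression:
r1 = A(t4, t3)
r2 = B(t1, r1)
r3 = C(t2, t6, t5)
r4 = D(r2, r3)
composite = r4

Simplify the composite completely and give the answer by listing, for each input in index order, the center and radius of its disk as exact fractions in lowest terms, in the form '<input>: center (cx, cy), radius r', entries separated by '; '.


t1: center (-7/12, 0), radius 1/36; t2: center (-1/12, 1/12), radius 1/36; t3: center (-7/12, -13/168), radius 1/420; t4: center (-33/56, -1/14), radius 1/378; t5: center (1/12, 0), radius 1/48; t6: center (-1/12, -1/12), radius 1/36

Each t-disk chains the slot maps above it in D; radii multiply.
t1: after 2 affine steps, its disk has center (-7/12, 0), radius 1/36
t4: after 3 affine steps, its disk has center (-33/56, -1/14), radius 1/378
t3: after 3 affine steps, its disk has center (-7/12, -13/168), radius 1/420
t2: after 2 affine steps, its disk has center (-1/12, 1/12), radius 1/36
t6: after 2 affine steps, its disk has center (-1/12, -1/12), radius 1/36
t5: after 2 affine steps, its disk has center (1/12, 0), radius 1/48


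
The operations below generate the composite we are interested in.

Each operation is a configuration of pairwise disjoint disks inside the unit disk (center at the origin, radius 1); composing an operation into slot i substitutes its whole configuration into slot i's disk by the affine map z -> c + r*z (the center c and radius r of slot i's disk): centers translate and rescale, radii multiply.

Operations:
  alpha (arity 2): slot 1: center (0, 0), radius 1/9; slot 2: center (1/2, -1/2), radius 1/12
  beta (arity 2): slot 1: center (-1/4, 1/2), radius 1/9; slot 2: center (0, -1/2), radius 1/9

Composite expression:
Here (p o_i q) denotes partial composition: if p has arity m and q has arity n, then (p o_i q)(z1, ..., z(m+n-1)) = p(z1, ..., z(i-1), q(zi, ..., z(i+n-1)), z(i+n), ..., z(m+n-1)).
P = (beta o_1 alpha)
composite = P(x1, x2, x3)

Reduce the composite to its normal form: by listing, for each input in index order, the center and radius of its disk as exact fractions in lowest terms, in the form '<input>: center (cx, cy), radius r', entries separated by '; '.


x1: center (-1/4, 1/2), radius 1/81; x2: center (-7/36, 4/9), radius 1/108; x3: center (0, -1/2), radius 1/9

Nesting under beta composes maps z -> c + r*z down each x-path.
tracing x1 down its 2-map path: center (-1/4, 1/2), radius 1/81
tracing x2 down its 2-map path: center (-7/36, 4/9), radius 1/108
tracing x3 down its 1-map path: center (0, -1/2), radius 1/9


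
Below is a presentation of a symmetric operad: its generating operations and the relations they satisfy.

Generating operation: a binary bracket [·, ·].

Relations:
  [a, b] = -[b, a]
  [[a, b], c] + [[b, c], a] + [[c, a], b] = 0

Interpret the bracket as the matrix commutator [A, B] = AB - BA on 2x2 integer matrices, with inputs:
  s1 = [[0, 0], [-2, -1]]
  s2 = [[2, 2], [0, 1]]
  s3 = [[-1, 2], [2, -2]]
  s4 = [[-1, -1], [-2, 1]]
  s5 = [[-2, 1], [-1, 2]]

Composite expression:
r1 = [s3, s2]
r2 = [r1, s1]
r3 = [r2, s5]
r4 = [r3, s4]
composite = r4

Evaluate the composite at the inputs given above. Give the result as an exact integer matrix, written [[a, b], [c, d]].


[s3, s2] = [[-4, 0], [2, 4]]
[[s3, s2], s1] = [[0, 0], [-14, 0]]
[[[s3, s2], s1], s5] = [[14, 0], [56, -14]]
[[[[s3, s2], s1], s5], s4] = [[56, -28], [-56, -56]]

[[56, -28], [-56, -56]]


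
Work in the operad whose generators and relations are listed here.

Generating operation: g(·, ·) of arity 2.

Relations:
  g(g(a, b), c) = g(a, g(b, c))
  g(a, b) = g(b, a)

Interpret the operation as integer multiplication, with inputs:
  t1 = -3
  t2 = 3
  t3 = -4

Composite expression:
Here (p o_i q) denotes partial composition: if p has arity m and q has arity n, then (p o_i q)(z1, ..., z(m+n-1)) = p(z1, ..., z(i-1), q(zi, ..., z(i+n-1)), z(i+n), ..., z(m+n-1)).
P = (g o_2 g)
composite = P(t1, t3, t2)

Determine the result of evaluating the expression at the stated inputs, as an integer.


36

g(t3, t2) = -12
g(t1, g(t3, t2)) = 36


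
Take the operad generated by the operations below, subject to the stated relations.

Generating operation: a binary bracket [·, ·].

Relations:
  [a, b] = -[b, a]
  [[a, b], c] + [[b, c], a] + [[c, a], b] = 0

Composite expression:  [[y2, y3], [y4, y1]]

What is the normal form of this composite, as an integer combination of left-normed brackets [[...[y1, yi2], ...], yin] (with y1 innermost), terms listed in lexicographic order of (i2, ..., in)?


[[[y1, y4], y2], y3] - [[[y1, y4], y3], y2]


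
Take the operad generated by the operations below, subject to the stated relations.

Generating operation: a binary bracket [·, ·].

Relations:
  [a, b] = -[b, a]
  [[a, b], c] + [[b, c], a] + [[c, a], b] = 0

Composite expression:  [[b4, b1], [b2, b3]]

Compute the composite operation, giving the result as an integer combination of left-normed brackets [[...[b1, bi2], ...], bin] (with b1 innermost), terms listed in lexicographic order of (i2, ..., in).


-[[[b1, b4], b2], b3] + [[[b1, b4], b3], b2]

Left-normed coefficients sit on the b1-initial expansion words.
Composite bracket: [[b4, b1], [b2, b3]]
Under [a, b] = ab - ba we get 8 signed associative words (2^3 = 8).
Keep just the words that open with b1:
  sign of b1b4b2b3 is -1, so it contributes -[[[b1, b4], b2], b3]
  sign of b1b4b3b2 is +1, so it contributes +[[[b1, b4], b3], b2]


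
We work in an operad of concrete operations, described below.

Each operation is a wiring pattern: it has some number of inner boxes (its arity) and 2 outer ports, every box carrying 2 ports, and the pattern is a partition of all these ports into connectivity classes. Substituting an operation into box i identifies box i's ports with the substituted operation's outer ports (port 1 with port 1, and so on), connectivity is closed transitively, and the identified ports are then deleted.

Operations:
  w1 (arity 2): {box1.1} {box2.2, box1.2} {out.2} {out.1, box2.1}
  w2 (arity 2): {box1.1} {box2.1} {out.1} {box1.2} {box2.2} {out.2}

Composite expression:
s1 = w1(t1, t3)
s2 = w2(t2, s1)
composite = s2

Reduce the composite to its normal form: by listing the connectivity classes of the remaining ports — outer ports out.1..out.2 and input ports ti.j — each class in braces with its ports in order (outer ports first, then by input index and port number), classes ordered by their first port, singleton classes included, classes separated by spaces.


Reachability decides: close wires over w2-identified ports.
after w1, the pattern on (t1, t3) reads {out.1, t3.1} {out.2} {t1.1} {t1.2, t3.2} (out.j = its outer ports)
after w2, the pattern on (t2, t1, t3) reads {out.1} {out.2} {t1.1} {t1.2, t3.2} {t2.1} {t2.2} {t3.1} (out.j = its outer ports)

{out.1} {out.2} {t1.1} {t1.2, t3.2} {t2.1} {t2.2} {t3.1}


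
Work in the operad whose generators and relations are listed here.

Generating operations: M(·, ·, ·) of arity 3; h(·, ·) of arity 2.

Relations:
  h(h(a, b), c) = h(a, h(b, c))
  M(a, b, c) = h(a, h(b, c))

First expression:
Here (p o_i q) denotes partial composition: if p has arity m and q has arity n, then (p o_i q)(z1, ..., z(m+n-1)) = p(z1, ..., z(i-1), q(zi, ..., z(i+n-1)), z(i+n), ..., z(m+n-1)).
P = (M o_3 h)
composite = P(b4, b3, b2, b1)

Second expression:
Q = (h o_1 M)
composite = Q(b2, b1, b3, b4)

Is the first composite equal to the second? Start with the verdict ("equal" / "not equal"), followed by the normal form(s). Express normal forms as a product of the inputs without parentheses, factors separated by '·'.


In normal form, the first expression is b4 · b3 · b2 · b1
In normal form, the second expression is b2 · b1 · b3 · b4
They disagree, so not equal.

not equal; first: b4 · b3 · b2 · b1; second: b2 · b1 · b3 · b4


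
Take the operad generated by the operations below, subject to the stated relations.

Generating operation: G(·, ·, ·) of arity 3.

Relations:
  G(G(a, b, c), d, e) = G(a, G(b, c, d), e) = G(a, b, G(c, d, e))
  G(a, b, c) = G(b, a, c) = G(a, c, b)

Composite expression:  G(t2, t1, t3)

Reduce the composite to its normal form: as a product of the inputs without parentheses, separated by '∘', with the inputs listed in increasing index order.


t1 ∘ t2 ∘ t3

Both nesting and order wash out for G; what remains is which t's occur.
G(t2, t1, t3) linearizes to t2 ∘ t1 ∘ t3
putting the inputs in ascending order: t1 ∘ t2 ∘ t3


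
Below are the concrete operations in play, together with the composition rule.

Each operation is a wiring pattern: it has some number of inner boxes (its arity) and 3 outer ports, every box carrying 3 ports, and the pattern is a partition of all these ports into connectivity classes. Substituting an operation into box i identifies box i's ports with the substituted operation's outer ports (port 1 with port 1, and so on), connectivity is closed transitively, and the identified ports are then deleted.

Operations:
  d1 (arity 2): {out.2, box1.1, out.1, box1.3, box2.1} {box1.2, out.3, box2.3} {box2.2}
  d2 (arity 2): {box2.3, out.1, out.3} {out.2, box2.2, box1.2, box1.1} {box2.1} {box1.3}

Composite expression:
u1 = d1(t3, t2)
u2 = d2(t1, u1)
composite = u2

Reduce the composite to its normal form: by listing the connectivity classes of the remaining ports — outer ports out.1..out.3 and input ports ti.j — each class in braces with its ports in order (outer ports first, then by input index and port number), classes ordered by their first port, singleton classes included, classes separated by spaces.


{out.1, out.3, t2.3, t3.2} {out.2, t1.1, t1.2, t2.1, t3.1, t3.3} {t1.3} {t2.2}

Reachability decides: close wires over d2-identified ports.
through d1, on inputs (t3, t2): {out.1, out.2, t2.1, t3.1, t3.3} {out.3, t2.3, t3.2} {t2.2} (out.j = stage outer ports)
through d2, on inputs (t1, t3, t2): {out.1, out.3, t2.3, t3.2} {out.2, t1.1, t1.2, t2.1, t3.1, t3.3} {t1.3} {t2.2} (out.j = stage outer ports)


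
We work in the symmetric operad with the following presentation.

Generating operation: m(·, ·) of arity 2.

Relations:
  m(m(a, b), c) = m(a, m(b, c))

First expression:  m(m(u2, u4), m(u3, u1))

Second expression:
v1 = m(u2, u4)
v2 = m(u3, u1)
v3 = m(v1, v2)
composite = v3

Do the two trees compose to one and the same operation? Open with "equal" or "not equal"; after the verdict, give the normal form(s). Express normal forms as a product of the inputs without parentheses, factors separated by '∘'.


The first expression reduces to u2 ∘ u4 ∘ u3 ∘ u1
The second expression reduces to u2 ∘ u4 ∘ u3 ∘ u1
The normal forms match — equal.

equal; the common form is u2 ∘ u4 ∘ u3 ∘ u1


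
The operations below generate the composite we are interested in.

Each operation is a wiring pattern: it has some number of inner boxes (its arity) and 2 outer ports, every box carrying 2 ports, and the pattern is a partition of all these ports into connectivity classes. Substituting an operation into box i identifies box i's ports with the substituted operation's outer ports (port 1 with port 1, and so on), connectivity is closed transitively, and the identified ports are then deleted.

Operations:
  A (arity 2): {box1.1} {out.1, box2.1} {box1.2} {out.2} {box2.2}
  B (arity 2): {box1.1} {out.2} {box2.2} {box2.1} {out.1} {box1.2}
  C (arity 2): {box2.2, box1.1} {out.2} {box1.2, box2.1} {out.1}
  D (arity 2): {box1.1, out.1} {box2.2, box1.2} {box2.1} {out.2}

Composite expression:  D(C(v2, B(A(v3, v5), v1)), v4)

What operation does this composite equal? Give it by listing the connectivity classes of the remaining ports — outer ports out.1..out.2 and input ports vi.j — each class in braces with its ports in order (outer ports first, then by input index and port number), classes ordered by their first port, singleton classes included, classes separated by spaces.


Two ports join when wires chain via D-identified ports.
through A, on inputs (v3, v5): {out.1, v5.1} {out.2} {v3.1} {v3.2} {v5.2} (out.j = stage outer ports)
through B, on inputs (v3, v5, v1): {out.1} {out.2} {v1.1} {v1.2} {v3.1} {v3.2} {v5.1} {v5.2} (out.j = stage outer ports)
through C, on inputs (v2, v3, v5, v1): {out.1} {out.2} {v1.1} {v1.2} {v2.1} {v2.2} {v3.1} {v3.2} {v5.1} {v5.2} (out.j = stage outer ports)
through D, on inputs (v2, v3, v5, v1, v4): {out.1} {out.2} {v1.1} {v1.2} {v2.1} {v2.2} {v3.1} {v3.2} {v4.1} {v4.2} {v5.1} {v5.2} (out.j = stage outer ports)

{out.1} {out.2} {v1.1} {v1.2} {v2.1} {v2.2} {v3.1} {v3.2} {v4.1} {v4.2} {v5.1} {v5.2}


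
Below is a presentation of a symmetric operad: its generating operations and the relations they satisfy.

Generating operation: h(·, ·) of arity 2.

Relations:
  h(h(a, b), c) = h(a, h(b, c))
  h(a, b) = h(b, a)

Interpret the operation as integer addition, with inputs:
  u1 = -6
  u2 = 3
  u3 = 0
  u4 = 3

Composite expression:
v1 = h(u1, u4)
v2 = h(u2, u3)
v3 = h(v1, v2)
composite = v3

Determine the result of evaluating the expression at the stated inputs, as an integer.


h(u1, u4) = -3
h(u2, u3) = 3
h(h(u1, u4), h(u2, u3)) = 0

0


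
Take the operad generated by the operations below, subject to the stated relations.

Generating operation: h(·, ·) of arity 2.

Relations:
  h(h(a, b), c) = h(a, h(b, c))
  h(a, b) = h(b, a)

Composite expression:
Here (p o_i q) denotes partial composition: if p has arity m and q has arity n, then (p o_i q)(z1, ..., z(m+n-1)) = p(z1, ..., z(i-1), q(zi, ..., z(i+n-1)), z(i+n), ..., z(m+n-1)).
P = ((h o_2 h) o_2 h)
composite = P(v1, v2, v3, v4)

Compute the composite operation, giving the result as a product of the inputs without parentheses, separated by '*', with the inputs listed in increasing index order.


v1 * v2 * v3 * v4

Any arrangement under h is one operation, so sort the v-inputs.
h(v2, v3) flattens to v2 * v3
h(h(v2, v3), v4) flattens to v2 * v3 * v4
h(v1, h(h(v2, v3), v4)) flattens to v1 * v2 * v3 * v4
reordering the factors by index: v1 * v2 * v3 * v4


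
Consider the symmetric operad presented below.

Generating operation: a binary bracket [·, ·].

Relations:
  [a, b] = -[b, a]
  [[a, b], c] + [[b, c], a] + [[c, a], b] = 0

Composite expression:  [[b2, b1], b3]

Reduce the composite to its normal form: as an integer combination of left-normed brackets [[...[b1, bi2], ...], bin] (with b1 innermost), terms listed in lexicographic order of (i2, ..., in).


Skip Jacobi rewriting: expand, keep b1-initial words, read off terms.
Composite bracket: [[b2, b1], b3]
The bracket unfolds into 4 signed words via [a, b] = ab - ba (2^2 = 4).
The b1-initial words carry the normal form:
  the word b1b2b3 carries sign -1 and contributes -[[b1, b2], b3]

-[[b1, b2], b3]


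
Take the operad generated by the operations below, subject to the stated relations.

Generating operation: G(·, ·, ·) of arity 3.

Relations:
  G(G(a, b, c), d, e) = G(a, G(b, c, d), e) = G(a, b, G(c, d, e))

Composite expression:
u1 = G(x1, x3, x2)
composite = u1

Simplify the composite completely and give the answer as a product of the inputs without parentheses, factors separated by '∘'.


x1 ∘ x3 ∘ x2

The G-tree's shape is irrelevant; the x-reading-order decides.
G(x1, x3, x2) reduces to x1 ∘ x3 ∘ x2


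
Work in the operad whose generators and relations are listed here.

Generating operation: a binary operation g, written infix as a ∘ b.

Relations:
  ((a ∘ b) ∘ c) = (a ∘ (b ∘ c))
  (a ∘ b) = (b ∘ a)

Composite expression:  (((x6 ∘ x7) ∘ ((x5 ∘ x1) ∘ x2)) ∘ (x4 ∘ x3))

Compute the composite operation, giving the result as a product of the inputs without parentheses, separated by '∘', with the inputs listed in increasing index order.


Reordering under g is free, so list the x-inputs canonically.
(x6 ∘ x7) reduces to x6 ∘ x7
(x5 ∘ x1) reduces to x5 ∘ x1
((x5 ∘ x1) ∘ x2) reduces to x5 ∘ x1 ∘ x2
((x6 ∘ x7) ∘ ((x5 ∘ x1) ∘ x2)) reduces to x6 ∘ x7 ∘ x5 ∘ x1 ∘ x2
(x4 ∘ x3) reduces to x4 ∘ x3
(((x6 ∘ x7) ∘ ((x5 ∘ x1) ∘ x2)) ∘ (x4 ∘ x3)) reduces to x6 ∘ x7 ∘ x5 ∘ x1 ∘ x2 ∘ x4 ∘ x3
reordering the factors by index: x1 ∘ x2 ∘ x3 ∘ x4 ∘ x5 ∘ x6 ∘ x7

x1 ∘ x2 ∘ x3 ∘ x4 ∘ x5 ∘ x6 ∘ x7


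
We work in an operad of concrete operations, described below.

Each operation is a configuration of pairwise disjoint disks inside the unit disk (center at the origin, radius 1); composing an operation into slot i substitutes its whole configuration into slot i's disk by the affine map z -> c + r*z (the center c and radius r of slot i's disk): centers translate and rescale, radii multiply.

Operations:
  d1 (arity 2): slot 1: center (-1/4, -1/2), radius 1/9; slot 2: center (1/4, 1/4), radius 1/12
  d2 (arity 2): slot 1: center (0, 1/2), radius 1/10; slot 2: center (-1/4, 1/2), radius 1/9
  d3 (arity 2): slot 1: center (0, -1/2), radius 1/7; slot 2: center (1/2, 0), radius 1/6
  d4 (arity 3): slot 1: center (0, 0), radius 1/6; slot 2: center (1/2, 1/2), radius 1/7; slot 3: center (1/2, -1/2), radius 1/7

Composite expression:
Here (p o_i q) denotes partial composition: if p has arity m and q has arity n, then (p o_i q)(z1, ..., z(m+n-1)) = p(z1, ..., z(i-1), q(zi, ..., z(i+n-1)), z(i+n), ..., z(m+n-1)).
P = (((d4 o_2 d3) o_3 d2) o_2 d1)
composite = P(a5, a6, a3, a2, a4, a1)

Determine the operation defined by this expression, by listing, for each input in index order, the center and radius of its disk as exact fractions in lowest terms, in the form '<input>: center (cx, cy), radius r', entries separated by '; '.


Nesting under d4 composes maps z -> c + r*z down each a-path.
input a5: applying the 1 nested substitution gives center (0, 0), radius 1/6
input a6: applying the 3 nested substitutions gives center (97/196, 41/98), radius 1/441
input a3: applying the 3 nested substitutions gives center (99/196, 85/196), radius 1/588
input a2: applying the 3 nested substitutions gives center (4/7, 43/84), radius 1/420
input a4: applying the 3 nested substitutions gives center (95/168, 43/84), radius 1/378
input a1: applying the 1 nested substitution gives center (1/2, -1/2), radius 1/7

a1: center (1/2, -1/2), radius 1/7; a2: center (4/7, 43/84), radius 1/420; a3: center (99/196, 85/196), radius 1/588; a4: center (95/168, 43/84), radius 1/378; a5: center (0, 0), radius 1/6; a6: center (97/196, 41/98), radius 1/441


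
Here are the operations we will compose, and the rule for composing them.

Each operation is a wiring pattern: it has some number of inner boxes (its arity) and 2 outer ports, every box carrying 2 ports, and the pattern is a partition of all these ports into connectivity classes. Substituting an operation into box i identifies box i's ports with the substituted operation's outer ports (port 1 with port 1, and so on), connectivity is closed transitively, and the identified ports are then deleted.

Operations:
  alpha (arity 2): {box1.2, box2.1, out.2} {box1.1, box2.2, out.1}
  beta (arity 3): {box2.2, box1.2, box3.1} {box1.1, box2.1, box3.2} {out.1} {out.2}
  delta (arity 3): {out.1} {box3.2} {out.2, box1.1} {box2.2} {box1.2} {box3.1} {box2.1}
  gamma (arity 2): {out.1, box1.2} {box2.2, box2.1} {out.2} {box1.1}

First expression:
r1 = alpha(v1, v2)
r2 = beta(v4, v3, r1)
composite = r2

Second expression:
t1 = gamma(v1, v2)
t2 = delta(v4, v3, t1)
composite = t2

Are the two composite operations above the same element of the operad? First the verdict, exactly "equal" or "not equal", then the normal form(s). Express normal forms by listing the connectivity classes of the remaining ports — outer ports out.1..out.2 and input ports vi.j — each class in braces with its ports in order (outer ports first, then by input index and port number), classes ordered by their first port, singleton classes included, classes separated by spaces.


The first composite normalizes to {out.1} {out.2} {v1.1, v2.2, v3.2, v4.2} {v1.2, v2.1, v3.1, v4.1}
The second composite normalizes to {out.1} {out.2, v4.1} {v1.1} {v1.2} {v2.1, v2.2} {v3.1} {v3.2} {v4.2}
They disagree, so not equal.

not equal: they reduce to {out.1} {out.2} {v1.1, v2.2, v3.2, v4.2} {v1.2, v2.1, v3.1, v4.1} and {out.1} {out.2, v4.1} {v1.1} {v1.2} {v2.1, v2.2} {v3.1} {v3.2} {v4.2}


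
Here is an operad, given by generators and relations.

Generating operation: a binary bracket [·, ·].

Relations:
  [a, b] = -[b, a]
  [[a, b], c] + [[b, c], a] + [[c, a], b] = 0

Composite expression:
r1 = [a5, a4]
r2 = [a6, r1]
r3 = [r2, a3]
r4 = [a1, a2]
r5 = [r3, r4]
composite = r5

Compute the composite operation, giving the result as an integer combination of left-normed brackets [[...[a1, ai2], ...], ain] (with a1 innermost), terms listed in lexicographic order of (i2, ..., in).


[[[[[a1, a2], a3], a4], a5], a6] - [[[[[a1, a2], a3], a5], a4], a6] - [[[[[a1, a2], a3], a6], a4], a5] + [[[[[a1, a2], a3], a6], a5], a4] - [[[[[a1, a2], a4], a5], a6], a3] + [[[[[a1, a2], a5], a4], a6], a3] + [[[[[a1, a2], a6], a4], a5], a3] - [[[[[a1, a2], a6], a5], a4], a3]

In the tensor algebra, words opening a1 carry the a1-anchored form.
Composite bracket: [[[a6, [a5, a4]], a3], [a1, a2]]
Each bracket splits as ab - ba, giving 32 signed words (2^5 = 32).
Coefficients come from the a1-initial words:
  from a1a2a3a4a5a6, sign +1: term +[[[[[a1, a2], a3], a4], a5], a6]
  from a1a2a3a5a4a6, sign -1: term -[[[[[a1, a2], a3], a5], a4], a6]
  from a1a2a3a6a4a5, sign -1: term -[[[[[a1, a2], a3], a6], a4], a5]
  from a1a2a3a6a5a4, sign +1: term +[[[[[a1, a2], a3], a6], a5], a4]
  from a1a2a4a5a6a3, sign -1: term -[[[[[a1, a2], a4], a5], a6], a3]
  from a1a2a5a4a6a3, sign +1: term +[[[[[a1, a2], a5], a4], a6], a3]
  from a1a2a6a4a5a3, sign +1: term +[[[[[a1, a2], a6], a4], a5], a3]
  from a1a2a6a5a4a3, sign -1: term -[[[[[a1, a2], a6], a5], a4], a3]


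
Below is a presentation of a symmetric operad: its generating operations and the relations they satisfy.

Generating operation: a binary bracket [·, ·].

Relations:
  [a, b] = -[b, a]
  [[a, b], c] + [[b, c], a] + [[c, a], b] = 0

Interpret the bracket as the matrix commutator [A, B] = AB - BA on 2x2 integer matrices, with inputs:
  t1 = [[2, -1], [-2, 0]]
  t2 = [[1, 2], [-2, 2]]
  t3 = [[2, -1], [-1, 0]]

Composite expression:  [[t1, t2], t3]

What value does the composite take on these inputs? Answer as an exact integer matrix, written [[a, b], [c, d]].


[[3, -18], [24, -3]]

[t1, t2] = [[6, 3], [6, -6]]
[[t1, t2], t3] = [[3, -18], [24, -3]]


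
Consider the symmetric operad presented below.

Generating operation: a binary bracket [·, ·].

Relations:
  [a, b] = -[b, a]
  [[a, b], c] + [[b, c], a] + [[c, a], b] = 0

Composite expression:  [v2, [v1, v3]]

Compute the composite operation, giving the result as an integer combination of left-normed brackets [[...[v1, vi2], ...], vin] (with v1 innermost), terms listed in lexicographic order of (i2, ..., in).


-[[v1, v3], v2]

Skip Jacobi rewriting: expand, keep v1-initial words, read off terms.
Composite bracket: [v2, [v1, v3]]
Each bracket splits as ab - ba, giving 4 signed words (2^2 = 4).
Coefficients come from the v1-initial words:
  sign of v1v3v2 is -1, so it contributes -[[v1, v3], v2]


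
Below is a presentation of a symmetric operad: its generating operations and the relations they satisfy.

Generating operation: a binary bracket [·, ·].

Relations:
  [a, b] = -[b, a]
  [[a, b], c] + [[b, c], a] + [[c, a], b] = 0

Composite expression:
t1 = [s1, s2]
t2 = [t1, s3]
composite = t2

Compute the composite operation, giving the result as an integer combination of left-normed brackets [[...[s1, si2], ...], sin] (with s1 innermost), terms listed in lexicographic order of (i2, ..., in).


[[s1, s2], s3]

A multilinear Lie element is pinned by s1-initial words (s1 innermost).
Composite bracket: [[s1, s2], s3]
Applying ab - ba throughout gives 4 signed words (2^2 = 4).
Keep just the words that open with s1:
  the word s1s2s3 carries sign +1 and contributes +[[s1, s2], s3]


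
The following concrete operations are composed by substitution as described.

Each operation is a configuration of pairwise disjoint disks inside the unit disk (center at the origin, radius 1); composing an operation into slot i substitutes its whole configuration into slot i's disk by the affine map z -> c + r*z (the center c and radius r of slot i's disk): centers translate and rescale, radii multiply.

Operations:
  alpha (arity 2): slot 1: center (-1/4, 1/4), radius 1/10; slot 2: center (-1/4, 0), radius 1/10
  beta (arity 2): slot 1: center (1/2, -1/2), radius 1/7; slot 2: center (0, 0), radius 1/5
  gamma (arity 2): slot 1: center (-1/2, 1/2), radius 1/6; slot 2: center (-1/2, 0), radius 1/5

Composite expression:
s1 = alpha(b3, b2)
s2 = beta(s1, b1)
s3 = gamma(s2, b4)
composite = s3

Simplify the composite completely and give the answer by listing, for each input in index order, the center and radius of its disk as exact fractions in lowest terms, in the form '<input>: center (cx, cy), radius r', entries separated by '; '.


b1: center (-1/2, 1/2), radius 1/30; b2: center (-71/168, 5/12), radius 1/420; b3: center (-71/168, 71/168), radius 1/420; b4: center (-1/2, 0), radius 1/5

Follow each b-input down from gamma: c' goes to c + r*c', radius to r*r'.
input b3: applying the 3 nested substitutions gives center (-71/168, 71/168), radius 1/420
input b2: applying the 3 nested substitutions gives center (-71/168, 5/12), radius 1/420
input b1: applying the 2 nested substitutions gives center (-1/2, 1/2), radius 1/30
input b4: applying the 1 nested substitution gives center (-1/2, 0), radius 1/5


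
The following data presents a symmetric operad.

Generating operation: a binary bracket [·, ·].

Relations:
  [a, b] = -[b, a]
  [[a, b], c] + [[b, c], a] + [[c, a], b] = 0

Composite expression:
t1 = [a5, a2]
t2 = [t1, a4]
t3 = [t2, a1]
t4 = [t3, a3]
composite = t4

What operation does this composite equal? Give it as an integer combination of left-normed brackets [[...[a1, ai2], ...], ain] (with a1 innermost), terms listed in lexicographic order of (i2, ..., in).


Expand each bracket as ab - ba; the a1-initial words give the coefficients.
Composite bracket: [[[[a5, a2], a4], a1], a3]
Expanding via [a, b] = ab - ba: 16 signed words (2^4 = 16).
The a1-initial words carry the normal form:
  a1a2a5a4a3 appears with sign +1, giving the term +[[[[a1, a2], a5], a4], a3]
  a1a4a2a5a3 appears with sign -1, giving the term -[[[[a1, a4], a2], a5], a3]
  a1a4a5a2a3 appears with sign +1, giving the term +[[[[a1, a4], a5], a2], a3]
  a1a5a2a4a3 appears with sign -1, giving the term -[[[[a1, a5], a2], a4], a3]

[[[[a1, a2], a5], a4], a3] - [[[[a1, a4], a2], a5], a3] + [[[[a1, a4], a5], a2], a3] - [[[[a1, a5], a2], a4], a3]


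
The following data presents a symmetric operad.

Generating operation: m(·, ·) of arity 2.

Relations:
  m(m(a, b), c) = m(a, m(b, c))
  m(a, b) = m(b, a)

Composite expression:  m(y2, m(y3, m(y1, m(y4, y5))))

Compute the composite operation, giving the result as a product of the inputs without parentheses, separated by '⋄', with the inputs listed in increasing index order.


Any arrangement under m is one operation, so sort the y-inputs.
m(y4, y5) reduces to y4 ⋄ y5
m(y1, m(y4, y5)) reduces to y1 ⋄ y4 ⋄ y5
m(y3, m(y1, m(y4, y5))) reduces to y3 ⋄ y1 ⋄ y4 ⋄ y5
m(y2, m(y3, m(y1, m(y4, y5)))) reduces to y2 ⋄ y3 ⋄ y1 ⋄ y4 ⋄ y5
sorting the factors by input index: y1 ⋄ y2 ⋄ y3 ⋄ y4 ⋄ y5

y1 ⋄ y2 ⋄ y3 ⋄ y4 ⋄ y5


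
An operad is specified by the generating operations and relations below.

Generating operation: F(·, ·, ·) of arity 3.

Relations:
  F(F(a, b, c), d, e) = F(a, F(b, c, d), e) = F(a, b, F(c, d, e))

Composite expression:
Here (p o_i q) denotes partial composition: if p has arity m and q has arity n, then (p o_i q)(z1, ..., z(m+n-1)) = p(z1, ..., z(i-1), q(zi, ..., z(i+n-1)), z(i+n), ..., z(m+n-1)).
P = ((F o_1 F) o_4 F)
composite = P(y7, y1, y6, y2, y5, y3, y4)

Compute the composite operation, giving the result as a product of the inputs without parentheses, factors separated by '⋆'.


Every regrouping of F is equal, so read the y-inputs in written order.
F(y7, y1, y6) reduces to y7 ⋆ y1 ⋆ y6
F(y2, y5, y3) reduces to y2 ⋆ y5 ⋆ y3
F(F(y7, y1, y6), F(y2, y5, y3), y4) reduces to y7 ⋆ y1 ⋆ y6 ⋆ y2 ⋆ y5 ⋆ y3 ⋆ y4

y7 ⋆ y1 ⋆ y6 ⋆ y2 ⋆ y5 ⋆ y3 ⋆ y4


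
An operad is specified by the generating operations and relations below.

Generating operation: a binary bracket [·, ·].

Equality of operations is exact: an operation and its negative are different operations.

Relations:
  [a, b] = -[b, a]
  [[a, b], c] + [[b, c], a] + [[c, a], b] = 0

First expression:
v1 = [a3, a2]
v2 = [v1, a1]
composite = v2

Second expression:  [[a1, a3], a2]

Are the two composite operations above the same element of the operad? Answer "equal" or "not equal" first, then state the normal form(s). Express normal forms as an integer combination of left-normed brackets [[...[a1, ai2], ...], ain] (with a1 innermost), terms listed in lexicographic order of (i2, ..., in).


not equal; the first gives [[a1, a2], a3] - [[a1, a3], a2] and the second [[a1, a3], a2]


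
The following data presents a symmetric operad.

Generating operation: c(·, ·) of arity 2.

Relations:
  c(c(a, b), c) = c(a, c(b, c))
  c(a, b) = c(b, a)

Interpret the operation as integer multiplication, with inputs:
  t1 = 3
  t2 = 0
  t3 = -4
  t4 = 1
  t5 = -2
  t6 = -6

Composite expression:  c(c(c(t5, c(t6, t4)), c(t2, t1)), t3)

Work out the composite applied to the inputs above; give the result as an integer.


c(t6, t4) = -6
c(t5, c(t6, t4)) = 12
c(t2, t1) = 0
c(c(t5, c(t6, t4)), c(t2, t1)) = 0
c(c(c(t5, c(t6, t4)), c(t2, t1)), t3) = 0

0


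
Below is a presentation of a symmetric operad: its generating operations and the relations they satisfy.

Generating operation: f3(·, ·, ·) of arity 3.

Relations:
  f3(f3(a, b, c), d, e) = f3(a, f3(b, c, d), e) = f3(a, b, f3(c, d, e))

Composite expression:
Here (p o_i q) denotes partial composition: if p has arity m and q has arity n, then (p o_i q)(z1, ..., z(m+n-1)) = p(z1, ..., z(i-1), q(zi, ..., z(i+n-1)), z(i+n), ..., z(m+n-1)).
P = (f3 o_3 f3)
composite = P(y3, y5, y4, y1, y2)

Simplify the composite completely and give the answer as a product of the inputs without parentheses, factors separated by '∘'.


y3 ∘ y5 ∘ y4 ∘ y1 ∘ y2


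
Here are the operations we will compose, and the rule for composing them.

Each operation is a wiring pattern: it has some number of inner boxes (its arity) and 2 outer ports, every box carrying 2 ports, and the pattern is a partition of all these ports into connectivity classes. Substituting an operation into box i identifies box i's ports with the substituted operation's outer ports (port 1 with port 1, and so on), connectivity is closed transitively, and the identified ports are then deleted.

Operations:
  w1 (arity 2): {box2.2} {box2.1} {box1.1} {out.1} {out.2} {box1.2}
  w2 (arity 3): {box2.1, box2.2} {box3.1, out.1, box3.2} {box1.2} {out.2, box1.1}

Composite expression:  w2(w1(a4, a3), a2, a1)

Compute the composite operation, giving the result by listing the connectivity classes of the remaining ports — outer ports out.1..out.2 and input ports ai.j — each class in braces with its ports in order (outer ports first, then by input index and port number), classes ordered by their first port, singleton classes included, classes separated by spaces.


{out.1, a1.1, a1.2} {out.2} {a2.1, a2.2} {a3.1} {a3.2} {a4.1} {a4.2}

Substituting into w2 glues patterns; closure does the rest.
the subtree at w1 composes to {out.1} {out.2} {a3.1} {a3.2} {a4.1} {a4.2} on (a4, a3); out.j = own outer ports
the subtree at w2 composes to {out.1, a1.1, a1.2} {out.2} {a2.1, a2.2} {a3.1} {a3.2} {a4.1} {a4.2} on (a4, a3, a2, a1); out.j = own outer ports


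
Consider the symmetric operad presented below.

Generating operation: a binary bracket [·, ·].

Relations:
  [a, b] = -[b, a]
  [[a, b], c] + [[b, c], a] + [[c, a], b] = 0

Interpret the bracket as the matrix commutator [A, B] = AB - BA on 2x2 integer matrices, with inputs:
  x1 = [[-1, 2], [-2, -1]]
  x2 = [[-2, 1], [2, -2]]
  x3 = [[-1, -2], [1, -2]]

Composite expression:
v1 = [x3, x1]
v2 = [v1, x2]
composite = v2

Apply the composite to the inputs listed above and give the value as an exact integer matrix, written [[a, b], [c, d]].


[[2, 4], [-8, -2]]
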